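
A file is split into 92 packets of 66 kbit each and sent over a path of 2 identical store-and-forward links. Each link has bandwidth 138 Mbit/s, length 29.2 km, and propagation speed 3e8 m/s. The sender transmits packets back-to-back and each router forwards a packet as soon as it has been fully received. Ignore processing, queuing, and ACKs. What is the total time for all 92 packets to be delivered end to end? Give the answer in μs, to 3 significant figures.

44700 μs

Per-hop transmission t_tx = L/R = 66000/138000000 = 478.261 μs.
Per-hop propagation t_prop = 29200/300000000 = 97.3333 μs.
Pipeline fill: first packet needs 2·t_tx to clear all hops; remaining 91 packets each add one t_tx.
Total = (2+92-1)·t_tx + 2·t_prop = 93·478.261 + 2·97.3333 = 44700 μs.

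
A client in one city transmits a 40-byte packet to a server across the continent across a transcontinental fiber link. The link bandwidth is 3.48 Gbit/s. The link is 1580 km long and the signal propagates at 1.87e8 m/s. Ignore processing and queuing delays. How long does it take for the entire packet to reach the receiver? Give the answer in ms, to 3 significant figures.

8.45 ms

L = 40 × 8 = 320 bits.
Transmission delay = L/R = 320 / 3480000000 = 9.1954e-05 ms.
Propagation delay = d/s = 1580000 m / 187000000 m/s = 8.4492 ms.
Total = 8.45 ms.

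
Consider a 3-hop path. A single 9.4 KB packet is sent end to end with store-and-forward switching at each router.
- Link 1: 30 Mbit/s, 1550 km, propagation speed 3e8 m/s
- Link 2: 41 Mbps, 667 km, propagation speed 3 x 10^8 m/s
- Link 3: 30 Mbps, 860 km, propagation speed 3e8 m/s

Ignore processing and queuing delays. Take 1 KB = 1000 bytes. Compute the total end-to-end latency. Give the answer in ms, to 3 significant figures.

17.1 ms

L = 75200 bits.
Transmission delays (L/R per hop): 2.50667, 1.83415, 2.50667 ms; sum = 6.84748 ms.
Propagation delays (d/s per hop): 5.16667, 2.22333, 2.86667 ms; sum = 10.2567 ms.
End-to-end = 17.1 ms.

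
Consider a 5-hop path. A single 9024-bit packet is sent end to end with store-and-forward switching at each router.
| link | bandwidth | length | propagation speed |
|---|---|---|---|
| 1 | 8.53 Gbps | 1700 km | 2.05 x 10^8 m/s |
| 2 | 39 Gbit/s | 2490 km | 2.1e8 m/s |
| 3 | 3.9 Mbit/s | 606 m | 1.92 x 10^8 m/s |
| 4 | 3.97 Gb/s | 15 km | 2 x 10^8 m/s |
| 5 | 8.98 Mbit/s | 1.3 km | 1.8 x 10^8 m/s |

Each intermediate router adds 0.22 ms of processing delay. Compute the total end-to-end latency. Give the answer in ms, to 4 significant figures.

Transmission delays (L/R per hop): 0.00105791, 0.000231385, 2.31385, 0.00227305, 1.0049 ms; sum = 3.32231 ms.
Propagation delays (d/s per hop): 8.29268, 11.8571, 0.00315625, 0.075, 0.00722222 ms; sum = 20.2352 ms.
Processing at 4 router(s): 4 × 0.22 ms = 0.88 ms.
End-to-end = 24.44 ms.

24.44 ms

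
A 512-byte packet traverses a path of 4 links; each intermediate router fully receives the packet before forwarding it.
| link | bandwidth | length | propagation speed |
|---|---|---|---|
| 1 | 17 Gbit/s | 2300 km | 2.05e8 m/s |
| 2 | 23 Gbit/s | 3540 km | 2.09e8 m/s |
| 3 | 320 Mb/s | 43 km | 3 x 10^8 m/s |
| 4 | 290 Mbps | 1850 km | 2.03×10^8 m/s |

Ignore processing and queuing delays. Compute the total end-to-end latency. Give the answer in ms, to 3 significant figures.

37.4 ms

L = 512 × 8 = 4096 bits.
Transmission delays (L/R per hop): 0.000240941, 0.000178087, 0.0128, 0.0141241 ms; sum = 0.0273432 ms.
Propagation delays (d/s per hop): 11.2195, 16.9378, 0.143333, 9.1133 ms; sum = 37.4139 ms.
End-to-end = 37.4 ms.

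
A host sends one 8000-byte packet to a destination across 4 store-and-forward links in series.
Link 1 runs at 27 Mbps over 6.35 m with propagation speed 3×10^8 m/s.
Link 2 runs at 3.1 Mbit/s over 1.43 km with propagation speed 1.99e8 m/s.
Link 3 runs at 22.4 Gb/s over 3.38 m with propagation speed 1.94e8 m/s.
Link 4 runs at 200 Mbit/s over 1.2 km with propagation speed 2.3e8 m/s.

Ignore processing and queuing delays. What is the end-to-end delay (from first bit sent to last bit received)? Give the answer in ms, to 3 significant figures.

23.4 ms

L = 8000 × 8 = 64000 bits.
Transmission delays (L/R per hop): 2.37037, 20.6452, 0.00285714, 0.32 ms; sum = 23.3384 ms.
Propagation delays (d/s per hop): 2.11667e-05, 0.00718593, 1.74227e-05, 0.00521739 ms; sum = 0.0124419 ms.
End-to-end = 23.4 ms.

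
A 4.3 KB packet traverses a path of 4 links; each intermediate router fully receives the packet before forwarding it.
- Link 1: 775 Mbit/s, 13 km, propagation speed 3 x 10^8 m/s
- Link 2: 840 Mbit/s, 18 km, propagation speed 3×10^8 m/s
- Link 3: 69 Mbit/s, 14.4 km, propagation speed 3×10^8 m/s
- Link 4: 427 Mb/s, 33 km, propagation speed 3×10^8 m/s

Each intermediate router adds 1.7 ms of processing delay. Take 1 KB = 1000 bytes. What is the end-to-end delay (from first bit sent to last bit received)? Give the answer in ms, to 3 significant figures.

L = 34400 bits.
Transmission delays (L/R per hop): 0.0443871, 0.0409524, 0.498551, 0.0805621 ms; sum = 0.664452 ms.
Propagation delays (d/s per hop): 0.0433333, 0.06, 0.048, 0.11 ms; sum = 0.261333 ms.
Processing at 3 router(s): 3 × 1.7 ms = 5.1 ms.
End-to-end = 6.03 ms.

6.03 ms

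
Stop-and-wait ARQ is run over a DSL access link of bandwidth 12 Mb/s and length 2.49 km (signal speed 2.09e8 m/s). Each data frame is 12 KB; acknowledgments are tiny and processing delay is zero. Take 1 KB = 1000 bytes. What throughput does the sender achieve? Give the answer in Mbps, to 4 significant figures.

11.96 Mbps

t_tx = L/R = 96000/12000000 = 0.008 s.
t_prop = 2490/209000000 = 1.19139e-05 s; RTT = 2.38278e-05 s.
Cycle = t_tx + RTT = 0.00802383 s.
Throughput = L / cycle = 96000 / 0.00802383 = 11.96 Mbps.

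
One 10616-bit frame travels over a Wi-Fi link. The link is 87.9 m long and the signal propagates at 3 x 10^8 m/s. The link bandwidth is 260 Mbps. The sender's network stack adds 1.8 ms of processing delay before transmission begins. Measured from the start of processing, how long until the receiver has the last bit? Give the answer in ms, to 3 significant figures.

Transmission delay = L/R = 10616 / 260000000 = 0.0408308 ms.
Propagation delay = d/s = 87.9 m / 300000000 m/s = 0.000293 ms.
Plus processing delay 1.8 ms = 1.8 ms.
Total = 1.84 ms.

1.84 ms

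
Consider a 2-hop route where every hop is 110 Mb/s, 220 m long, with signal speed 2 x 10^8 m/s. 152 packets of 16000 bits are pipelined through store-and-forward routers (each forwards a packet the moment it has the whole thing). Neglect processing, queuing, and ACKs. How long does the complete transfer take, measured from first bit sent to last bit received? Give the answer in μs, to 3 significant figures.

22300 μs

Per-hop transmission t_tx = L/R = 16000/110000000 = 145.455 μs.
Per-hop propagation t_prop = 220/200000000 = 1.1 μs.
Pipeline fill: first packet needs 2·t_tx to clear all hops; remaining 151 packets each add one t_tx.
Total = (2+152-1)·t_tx + 2·t_prop = 153·145.455 + 2·1.1 = 22300 μs.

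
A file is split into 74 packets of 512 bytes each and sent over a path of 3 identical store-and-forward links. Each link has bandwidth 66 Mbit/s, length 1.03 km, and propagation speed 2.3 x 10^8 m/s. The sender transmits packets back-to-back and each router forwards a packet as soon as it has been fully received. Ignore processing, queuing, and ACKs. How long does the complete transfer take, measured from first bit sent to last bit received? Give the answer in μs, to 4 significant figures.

Per-hop transmission t_tx = L/R = 4096/66000000 = 62.0606 μs.
Per-hop propagation t_prop = 1030/2.3e+08 = 4.47826 μs.
Pipeline fill: first packet needs 3·t_tx to clear all hops; remaining 73 packets each add one t_tx.
Total = (3+74-1)·t_tx + 3·t_prop = 76·62.0606 + 3·4.47826 = 4730 μs.

4730 μs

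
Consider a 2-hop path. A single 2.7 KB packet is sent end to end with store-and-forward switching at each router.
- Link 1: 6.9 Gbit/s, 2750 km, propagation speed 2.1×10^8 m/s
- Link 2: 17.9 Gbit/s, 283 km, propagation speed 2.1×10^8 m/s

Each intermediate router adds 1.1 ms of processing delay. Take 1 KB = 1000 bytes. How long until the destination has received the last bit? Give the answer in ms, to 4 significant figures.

15.55 ms

L = 21600 bits.
Transmission delays (L/R per hop): 0.00313043, 0.0012067 ms; sum = 0.00433714 ms.
Propagation delays (d/s per hop): 13.0952, 1.34762 ms; sum = 14.4429 ms.
Processing at 1 router(s): 1 × 1.1 ms = 1.1 ms.
End-to-end = 15.55 ms.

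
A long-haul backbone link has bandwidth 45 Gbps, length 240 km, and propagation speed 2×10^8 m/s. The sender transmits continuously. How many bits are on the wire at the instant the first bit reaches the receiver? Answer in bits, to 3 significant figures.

Propagation delay = 240000 / 200000000 = 0.0012 s.
BDP = R × t_prop = 45000000000 × 0.0012 = 54000000 bits.

54000000 bits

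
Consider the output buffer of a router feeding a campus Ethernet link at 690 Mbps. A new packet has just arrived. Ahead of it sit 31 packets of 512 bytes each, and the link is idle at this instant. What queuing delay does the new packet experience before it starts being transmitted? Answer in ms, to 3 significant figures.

Each queued packet: L/R = 4096/690000000 = 0.00593623 ms.
31 queued → 0.184023 ms.
Queuing delay = 0.184 ms.

0.184 ms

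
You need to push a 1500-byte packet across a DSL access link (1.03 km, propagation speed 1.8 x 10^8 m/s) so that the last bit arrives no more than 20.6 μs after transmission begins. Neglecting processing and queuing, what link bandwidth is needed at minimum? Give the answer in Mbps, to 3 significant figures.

L = 12000 bits.
Propagation delay = 1030 / 180000000 = 5.72222 μs.
Transmission budget = 20.6 − 5.72222 = 14.8778 μs.
R ≥ L / t_tx = 12000 bits / 1.48778e-05 s = 807 Mbps.

807 Mbps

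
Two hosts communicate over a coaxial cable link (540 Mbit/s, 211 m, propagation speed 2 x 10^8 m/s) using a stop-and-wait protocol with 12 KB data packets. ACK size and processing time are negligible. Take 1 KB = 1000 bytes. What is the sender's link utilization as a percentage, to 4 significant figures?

t_tx = L/R = 96000/540000000 = 0.000177778 s.
t_prop = 211/200000000 = 1.055e-06 s; RTT = 2.11e-06 s.
Cycle = t_tx + RTT = 0.000179888 s.
Utilization = t_tx / cycle = 0.000177778/0.000179888 = 98.83 %.

98.83 %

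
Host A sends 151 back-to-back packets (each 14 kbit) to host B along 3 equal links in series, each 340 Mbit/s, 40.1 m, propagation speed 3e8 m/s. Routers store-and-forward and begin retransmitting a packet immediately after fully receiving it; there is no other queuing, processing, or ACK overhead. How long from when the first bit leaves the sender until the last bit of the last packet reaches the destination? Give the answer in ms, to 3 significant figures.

Per-hop transmission t_tx = L/R = 14000/340000000 = 0.0411765 ms.
Per-hop propagation t_prop = 40.1/300000000 = 0.000133667 ms.
Pipeline fill: first packet needs 3·t_tx to clear all hops; remaining 150 packets each add one t_tx.
Total = (3+151-1)·t_tx + 3·t_prop = 153·0.0411765 + 3·0.000133667 = 6.30 ms.

6.30 ms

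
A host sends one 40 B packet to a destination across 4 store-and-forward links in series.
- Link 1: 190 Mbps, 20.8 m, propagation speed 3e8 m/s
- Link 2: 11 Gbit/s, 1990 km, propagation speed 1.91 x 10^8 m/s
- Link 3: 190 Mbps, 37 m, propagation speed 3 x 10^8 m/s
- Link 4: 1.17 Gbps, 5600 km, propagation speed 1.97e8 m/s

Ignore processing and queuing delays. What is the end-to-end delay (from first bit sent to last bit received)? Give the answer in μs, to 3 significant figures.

38800 μs

L = 40 × 8 = 320 bits.
Transmission delays (L/R per hop): 1.68421, 0.0290909, 1.68421, 0.273504 μs; sum = 3.67102 μs.
Propagation delays (d/s per hop): 0.0693333, 10418.8, 0.123333, 28426.4 μs; sum = 38845.4 μs.
End-to-end = 38800 μs.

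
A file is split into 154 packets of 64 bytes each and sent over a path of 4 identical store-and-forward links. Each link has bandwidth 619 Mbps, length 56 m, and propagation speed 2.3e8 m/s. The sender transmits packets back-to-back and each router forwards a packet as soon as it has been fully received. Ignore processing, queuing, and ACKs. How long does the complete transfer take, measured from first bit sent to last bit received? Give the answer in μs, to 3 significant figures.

Per-hop transmission t_tx = L/R = 512/619000000 = 0.827141 μs.
Per-hop propagation t_prop = 56/2.3e+08 = 0.243478 μs.
Pipeline fill: first packet needs 4·t_tx to clear all hops; remaining 153 packets each add one t_tx.
Total = (4+154-1)·t_tx + 4·t_prop = 157·0.827141 + 4·0.243478 = 131 μs.

131 μs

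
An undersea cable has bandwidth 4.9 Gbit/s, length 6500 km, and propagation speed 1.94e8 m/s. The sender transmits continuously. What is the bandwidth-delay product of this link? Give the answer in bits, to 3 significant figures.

Propagation delay = 6500000 / 194000000 = 0.0335052 s.
BDP = R × t_prop = 4900000000 × 0.0335052 = 164175000 bits.

164000000 bits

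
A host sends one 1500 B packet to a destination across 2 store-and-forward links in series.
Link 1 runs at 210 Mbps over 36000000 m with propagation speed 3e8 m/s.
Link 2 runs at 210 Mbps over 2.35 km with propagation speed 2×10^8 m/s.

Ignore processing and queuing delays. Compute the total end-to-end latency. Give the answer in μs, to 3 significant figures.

120000 μs

L = 1500 × 8 = 12000 bits.
Transmission delay per hop = L/R = 12000/210000000 = 57.1429 μs; 2 hops → 114.286 μs.
Propagation delays (d/s per hop): 120000, 11.75 μs; sum = 120012 μs.
End-to-end = 120000 μs.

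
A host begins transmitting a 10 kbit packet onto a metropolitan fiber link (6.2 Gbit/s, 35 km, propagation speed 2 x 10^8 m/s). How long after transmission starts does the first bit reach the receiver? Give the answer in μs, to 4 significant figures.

175.0 μs

First bit experiences only propagation delay: d/s = 35000/200000000 = 175.0 μs.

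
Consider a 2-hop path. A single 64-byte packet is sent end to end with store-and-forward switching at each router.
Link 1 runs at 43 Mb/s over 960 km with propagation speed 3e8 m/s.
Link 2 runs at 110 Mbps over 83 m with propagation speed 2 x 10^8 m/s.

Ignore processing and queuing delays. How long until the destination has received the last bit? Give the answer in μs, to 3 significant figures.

L = 64 × 8 = 512 bits.
Transmission delays (L/R per hop): 11.907, 4.65455 μs; sum = 16.5615 μs.
Propagation delays (d/s per hop): 3200, 0.415 μs; sum = 3200.42 μs.
End-to-end = 3220 μs.

3220 μs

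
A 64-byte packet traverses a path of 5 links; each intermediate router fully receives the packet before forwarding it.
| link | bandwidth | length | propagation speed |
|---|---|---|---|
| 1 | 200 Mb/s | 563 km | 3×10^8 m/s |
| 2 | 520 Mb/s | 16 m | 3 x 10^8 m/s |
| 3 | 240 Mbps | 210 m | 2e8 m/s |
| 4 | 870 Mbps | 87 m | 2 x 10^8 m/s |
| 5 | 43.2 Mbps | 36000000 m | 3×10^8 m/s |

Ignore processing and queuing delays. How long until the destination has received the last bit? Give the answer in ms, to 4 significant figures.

L = 64 × 8 = 512 bits.
Transmission delays (L/R per hop): 0.00256, 0.000984615, 0.00213333, 0.000588506, 0.0118519 ms; sum = 0.0181183 ms.
Propagation delays (d/s per hop): 1.87667, 5.33333e-05, 0.00105, 0.000435, 120 ms; sum = 121.878 ms.
End-to-end = 121.9 ms.

121.9 ms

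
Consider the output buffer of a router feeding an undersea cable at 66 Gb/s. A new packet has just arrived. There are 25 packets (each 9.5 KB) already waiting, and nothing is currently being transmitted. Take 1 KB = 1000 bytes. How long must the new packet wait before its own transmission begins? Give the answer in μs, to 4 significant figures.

Each queued packet: L/R = 76000/66000000000 = 1.15152 μs.
25 queued → 28.7879 μs.
Queuing delay = 28.79 μs.

28.79 μs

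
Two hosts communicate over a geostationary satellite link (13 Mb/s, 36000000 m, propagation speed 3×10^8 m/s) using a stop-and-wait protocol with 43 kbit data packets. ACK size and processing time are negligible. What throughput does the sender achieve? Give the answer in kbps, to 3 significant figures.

t_tx = L/R = 43000/13000000 = 0.00330769 s.
t_prop = 36000000/300000000 = 0.12 s; RTT = 0.24 s.
Cycle = t_tx + RTT = 0.243308 s.
Throughput = L / cycle = 43000 / 0.243308 = 177 kbps.

177 kbps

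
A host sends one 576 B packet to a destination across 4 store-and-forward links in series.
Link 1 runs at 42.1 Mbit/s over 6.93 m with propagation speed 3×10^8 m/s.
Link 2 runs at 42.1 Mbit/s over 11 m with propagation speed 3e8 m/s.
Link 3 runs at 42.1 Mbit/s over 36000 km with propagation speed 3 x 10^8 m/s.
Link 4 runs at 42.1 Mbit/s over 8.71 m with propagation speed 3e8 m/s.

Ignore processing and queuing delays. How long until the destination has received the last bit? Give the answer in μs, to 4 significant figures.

120400 μs

L = 576 × 8 = 4608 bits.
Transmission delay per hop = L/R = 4608/42100000 = 109.454 μs; 4 hops → 437.815 μs.
Propagation delays (d/s per hop): 0.0231, 0.0366667, 120000, 0.0290333 μs; sum = 120000 μs.
End-to-end = 120400 μs.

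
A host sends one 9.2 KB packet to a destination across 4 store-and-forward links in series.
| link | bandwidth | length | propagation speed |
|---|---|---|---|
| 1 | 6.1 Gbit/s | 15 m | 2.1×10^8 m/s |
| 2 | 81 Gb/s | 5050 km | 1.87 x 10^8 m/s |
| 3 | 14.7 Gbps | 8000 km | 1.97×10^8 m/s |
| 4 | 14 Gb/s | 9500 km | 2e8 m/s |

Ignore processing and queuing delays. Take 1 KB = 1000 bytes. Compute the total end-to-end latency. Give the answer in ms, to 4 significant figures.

115.1 ms

L = 73600 bits.
Transmission delays (L/R per hop): 0.0120656, 0.000908642, 0.0050068, 0.00525714 ms; sum = 0.0232382 ms.
Propagation delays (d/s per hop): 7.14286e-05, 27.0053, 40.6091, 47.5 ms; sum = 115.115 ms.
End-to-end = 115.1 ms.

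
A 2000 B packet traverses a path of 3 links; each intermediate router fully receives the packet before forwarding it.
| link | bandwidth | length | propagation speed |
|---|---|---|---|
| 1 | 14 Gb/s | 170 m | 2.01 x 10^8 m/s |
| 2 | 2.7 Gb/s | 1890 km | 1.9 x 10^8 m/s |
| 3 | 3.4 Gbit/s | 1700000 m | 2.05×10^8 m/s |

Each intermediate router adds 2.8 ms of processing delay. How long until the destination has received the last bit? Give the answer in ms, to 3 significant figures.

23.9 ms

L = 2000 × 8 = 16000 bits.
Transmission delays (L/R per hop): 0.00114286, 0.00592593, 0.00470588 ms; sum = 0.0117747 ms.
Propagation delays (d/s per hop): 0.000845771, 9.94737, 8.29268 ms; sum = 18.2409 ms.
Processing at 2 router(s): 2 × 2.8 ms = 5.6 ms.
End-to-end = 23.9 ms.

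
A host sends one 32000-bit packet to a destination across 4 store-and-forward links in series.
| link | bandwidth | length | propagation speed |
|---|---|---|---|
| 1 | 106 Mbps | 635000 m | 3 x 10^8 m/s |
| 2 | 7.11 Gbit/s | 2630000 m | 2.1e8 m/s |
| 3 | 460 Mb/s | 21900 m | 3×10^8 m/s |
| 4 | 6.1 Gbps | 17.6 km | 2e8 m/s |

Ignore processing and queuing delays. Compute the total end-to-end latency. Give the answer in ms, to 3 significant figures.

15.2 ms

Transmission delays (L/R per hop): 0.301887, 0.0045007, 0.0695652, 0.0052459 ms; sum = 0.381199 ms.
Propagation delays (d/s per hop): 2.11667, 12.5238, 0.073, 0.088 ms; sum = 14.8015 ms.
End-to-end = 15.2 ms.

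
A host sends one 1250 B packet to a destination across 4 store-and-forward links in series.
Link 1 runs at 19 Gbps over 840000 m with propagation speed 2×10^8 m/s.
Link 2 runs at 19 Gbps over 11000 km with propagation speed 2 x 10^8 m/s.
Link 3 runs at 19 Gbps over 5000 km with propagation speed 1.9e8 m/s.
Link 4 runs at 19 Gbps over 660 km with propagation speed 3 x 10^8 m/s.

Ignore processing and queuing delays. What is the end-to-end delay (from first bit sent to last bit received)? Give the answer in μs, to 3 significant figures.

87700 μs

L = 1250 × 8 = 10000 bits.
Transmission delay per hop = L/R = 10000/19000000000 = 0.526316 μs; 4 hops → 2.10526 μs.
Propagation delays (d/s per hop): 4200, 55000, 26315.8, 2200 μs; sum = 87715.8 μs.
End-to-end = 87700 μs.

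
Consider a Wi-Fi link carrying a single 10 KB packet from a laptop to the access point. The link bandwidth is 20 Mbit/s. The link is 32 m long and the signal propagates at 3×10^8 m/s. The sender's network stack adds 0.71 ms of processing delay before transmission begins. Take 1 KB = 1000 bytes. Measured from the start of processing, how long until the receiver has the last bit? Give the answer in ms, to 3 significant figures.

L = 80000 bits.
Transmission delay = L/R = 80000 / 20000000 = 4 ms.
Propagation delay = d/s = 32 m / 300000000 m/s = 0.000106667 ms.
Plus processing delay 0.71 ms = 0.71 ms.
Total = 4.71 ms.

4.71 ms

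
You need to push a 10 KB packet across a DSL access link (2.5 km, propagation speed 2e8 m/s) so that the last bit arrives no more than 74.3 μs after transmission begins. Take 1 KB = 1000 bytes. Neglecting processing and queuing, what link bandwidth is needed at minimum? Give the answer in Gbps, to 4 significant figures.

1.294 Gbps

L = 80000 bits.
Propagation delay = 2500 / 200000000 = 12.5 μs.
Transmission budget = 74.3 − 12.5 = 61.8 μs.
R ≥ L / t_tx = 80000 bits / 6.18e-05 s = 1.294 Gbps.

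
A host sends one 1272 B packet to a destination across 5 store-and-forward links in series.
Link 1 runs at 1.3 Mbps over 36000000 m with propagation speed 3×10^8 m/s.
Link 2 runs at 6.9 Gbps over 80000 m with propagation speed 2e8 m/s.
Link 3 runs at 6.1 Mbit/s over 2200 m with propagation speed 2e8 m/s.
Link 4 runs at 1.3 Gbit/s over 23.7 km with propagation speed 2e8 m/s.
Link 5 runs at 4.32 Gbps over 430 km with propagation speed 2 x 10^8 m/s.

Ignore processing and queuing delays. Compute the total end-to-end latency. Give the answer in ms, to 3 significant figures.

L = 1272 × 8 = 10176 bits.
Transmission delays (L/R per hop): 7.82769, 0.00147478, 1.6682, 0.00782769, 0.00235556 ms; sum = 9.50755 ms.
Propagation delays (d/s per hop): 120, 0.4, 0.011, 0.1185, 2.15 ms; sum = 122.68 ms.
End-to-end = 132 ms.

132 ms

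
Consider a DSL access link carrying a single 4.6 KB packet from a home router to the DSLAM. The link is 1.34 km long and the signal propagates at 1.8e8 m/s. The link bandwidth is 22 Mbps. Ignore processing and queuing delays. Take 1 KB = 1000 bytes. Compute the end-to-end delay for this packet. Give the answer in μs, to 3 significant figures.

L = 36800 bits.
Transmission delay = L/R = 36800 / 22000000 = 1672.73 μs.
Propagation delay = d/s = 1340 m / 180000000 m/s = 7.44444 μs.
Total = 1680 μs.

1680 μs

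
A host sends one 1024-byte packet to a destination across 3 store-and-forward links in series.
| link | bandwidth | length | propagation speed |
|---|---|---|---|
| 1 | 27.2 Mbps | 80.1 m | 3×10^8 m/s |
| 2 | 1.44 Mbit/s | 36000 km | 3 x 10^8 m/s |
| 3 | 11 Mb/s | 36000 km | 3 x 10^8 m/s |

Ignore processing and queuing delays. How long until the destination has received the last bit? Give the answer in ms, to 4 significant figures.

L = 1024 × 8 = 8192 bits.
Transmission delays (L/R per hop): 0.301176, 5.68889, 0.744727 ms; sum = 6.73479 ms.
Propagation delays (d/s per hop): 0.000267, 120, 120 ms; sum = 240 ms.
End-to-end = 246.7 ms.

246.7 ms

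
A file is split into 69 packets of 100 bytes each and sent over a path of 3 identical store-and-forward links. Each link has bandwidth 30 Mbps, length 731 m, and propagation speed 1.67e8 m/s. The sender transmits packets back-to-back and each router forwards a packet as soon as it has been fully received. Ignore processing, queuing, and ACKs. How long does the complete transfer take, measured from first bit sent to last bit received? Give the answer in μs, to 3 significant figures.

Per-hop transmission t_tx = L/R = 800/30000000 = 26.6667 μs.
Per-hop propagation t_prop = 731/167000000 = 4.37725 μs.
Pipeline fill: first packet needs 3·t_tx to clear all hops; remaining 68 packets each add one t_tx.
Total = (3+69-1)·t_tx + 3·t_prop = 71·26.6667 + 3·4.37725 = 1910 μs.

1910 μs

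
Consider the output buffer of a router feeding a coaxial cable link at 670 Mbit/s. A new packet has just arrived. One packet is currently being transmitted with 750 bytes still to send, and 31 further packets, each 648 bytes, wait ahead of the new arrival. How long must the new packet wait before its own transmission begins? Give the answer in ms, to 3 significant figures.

Each queued packet: L/R = 5184/670000000 = 0.00773731 ms.
31 queued → 0.239857 ms.
Plus remaining 6000 bits of current packet: 0.00895522 ms.
Queuing delay = 0.249 ms.

0.249 ms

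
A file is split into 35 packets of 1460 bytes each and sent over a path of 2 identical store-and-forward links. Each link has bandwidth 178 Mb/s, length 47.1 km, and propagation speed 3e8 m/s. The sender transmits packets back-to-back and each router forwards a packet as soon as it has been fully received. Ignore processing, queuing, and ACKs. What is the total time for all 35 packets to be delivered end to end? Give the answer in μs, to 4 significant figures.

Per-hop transmission t_tx = L/R = 11680/178000000 = 65.618 μs.
Per-hop propagation t_prop = 47100/300000000 = 157 μs.
Pipeline fill: first packet needs 2·t_tx to clear all hops; remaining 34 packets each add one t_tx.
Total = (2+35-1)·t_tx + 2·t_prop = 36·65.618 + 2·157 = 2676 μs.

2676 μs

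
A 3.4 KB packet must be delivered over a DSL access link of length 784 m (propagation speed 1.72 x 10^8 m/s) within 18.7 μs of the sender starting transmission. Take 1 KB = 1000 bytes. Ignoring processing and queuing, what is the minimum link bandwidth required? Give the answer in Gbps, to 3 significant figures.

1.92 Gbps

L = 27200 bits.
Propagation delay = 784 / 172000000 = 4.55814 μs.
Transmission budget = 18.7 − 4.55814 = 14.1419 μs.
R ≥ L / t_tx = 27200 bits / 1.41419e-05 s = 1.92 Gbps.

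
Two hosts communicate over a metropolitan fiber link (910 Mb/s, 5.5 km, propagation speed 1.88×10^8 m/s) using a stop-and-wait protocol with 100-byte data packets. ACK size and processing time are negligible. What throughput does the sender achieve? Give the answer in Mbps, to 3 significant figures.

t_tx = L/R = 800/910000000 = 8.79121e-07 s.
t_prop = 5500/188000000 = 2.92553e-05 s; RTT = 5.85106e-05 s.
Cycle = t_tx + RTT = 5.93898e-05 s.
Throughput = L / cycle = 800 / 5.93898e-05 = 13.5 Mbps.

13.5 Mbps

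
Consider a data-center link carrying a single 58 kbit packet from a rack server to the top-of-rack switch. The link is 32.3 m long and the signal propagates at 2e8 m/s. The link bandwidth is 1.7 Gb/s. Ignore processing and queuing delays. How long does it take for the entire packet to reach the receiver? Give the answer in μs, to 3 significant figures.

34.3 μs

L = 58000 bits.
Transmission delay = L/R = 58000 / 1700000000 = 34.1176 μs.
Propagation delay = d/s = 32.3 m / 200000000 m/s = 0.1615 μs.
Total = 34.3 μs.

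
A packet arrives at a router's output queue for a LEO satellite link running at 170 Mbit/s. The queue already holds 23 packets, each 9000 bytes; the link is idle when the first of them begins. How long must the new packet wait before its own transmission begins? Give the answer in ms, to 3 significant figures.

Each queued packet: L/R = 72000/170000000 = 0.423529 ms.
23 queued → 9.74118 ms.
Queuing delay = 9.74 ms.

9.74 ms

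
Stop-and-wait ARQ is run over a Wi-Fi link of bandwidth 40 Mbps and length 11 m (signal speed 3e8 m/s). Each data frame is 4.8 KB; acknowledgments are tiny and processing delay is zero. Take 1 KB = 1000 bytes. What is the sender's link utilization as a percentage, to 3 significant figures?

100 %

t_tx = L/R = 38400/40000000 = 0.00096 s.
t_prop = 11/300000000 = 3.66667e-08 s; RTT = 7.33333e-08 s.
Cycle = t_tx + RTT = 0.000960073 s.
Utilization = t_tx / cycle = 0.00096/0.000960073 = 100 %.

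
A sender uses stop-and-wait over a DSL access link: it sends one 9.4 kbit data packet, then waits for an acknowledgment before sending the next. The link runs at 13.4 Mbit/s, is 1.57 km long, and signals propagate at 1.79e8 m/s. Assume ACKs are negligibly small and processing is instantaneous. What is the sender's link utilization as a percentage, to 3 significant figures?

t_tx = L/R = 9400/13400000 = 0.000701493 s.
t_prop = 1570/179000000 = 8.77095e-06 s; RTT = 1.75419e-05 s.
Cycle = t_tx + RTT = 0.000719034 s.
Utilization = t_tx / cycle = 0.000701493/0.000719034 = 97.6 %.

97.6 %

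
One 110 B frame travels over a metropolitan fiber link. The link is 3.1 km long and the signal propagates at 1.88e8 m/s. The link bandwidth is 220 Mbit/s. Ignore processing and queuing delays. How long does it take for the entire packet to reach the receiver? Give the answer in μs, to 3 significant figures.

20.5 μs

L = 110 × 8 = 880 bits.
Transmission delay = L/R = 880 / 220000000 = 4 μs.
Propagation delay = d/s = 3100 m / 188000000 m/s = 16.4894 μs.
Total = 20.5 μs.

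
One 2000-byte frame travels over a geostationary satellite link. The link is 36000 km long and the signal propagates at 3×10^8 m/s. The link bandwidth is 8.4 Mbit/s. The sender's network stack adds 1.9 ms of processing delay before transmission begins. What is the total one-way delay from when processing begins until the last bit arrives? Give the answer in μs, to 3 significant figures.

124000 μs

L = 2000 × 8 = 16000 bits.
Transmission delay = L/R = 16000 / 8400000 = 1904.76 μs.
Propagation delay = d/s = 36000000 m / 300000000 m/s = 120000 μs.
Plus processing delay 1.9 ms = 1900 μs.
Total = 124000 μs.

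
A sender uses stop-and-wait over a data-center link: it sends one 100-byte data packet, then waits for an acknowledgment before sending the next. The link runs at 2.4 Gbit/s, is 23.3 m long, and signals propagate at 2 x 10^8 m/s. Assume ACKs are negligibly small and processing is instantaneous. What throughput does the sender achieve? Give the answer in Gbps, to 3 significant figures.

t_tx = L/R = 800/2400000000 = 3.33333e-07 s.
t_prop = 23.3/200000000 = 1.165e-07 s; RTT = 2.33e-07 s.
Cycle = t_tx + RTT = 5.66333e-07 s.
Throughput = L / cycle = 800 / 5.66333e-07 = 1.41 Gbps.

1.41 Gbps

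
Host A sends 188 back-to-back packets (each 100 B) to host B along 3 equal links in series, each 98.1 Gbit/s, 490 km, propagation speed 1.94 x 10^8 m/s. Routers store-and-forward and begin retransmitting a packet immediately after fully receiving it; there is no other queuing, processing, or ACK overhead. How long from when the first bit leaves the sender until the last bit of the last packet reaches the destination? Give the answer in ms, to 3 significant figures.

7.58 ms

Per-hop transmission t_tx = L/R = 800/98100000000 = 8.15494e-06 ms.
Per-hop propagation t_prop = 490000/194000000 = 2.52577 ms.
Pipeline fill: first packet needs 3·t_tx to clear all hops; remaining 187 packets each add one t_tx.
Total = (3+188-1)·t_tx + 3·t_prop = 190·8.15494e-06 + 3·2.52577 = 7.58 ms.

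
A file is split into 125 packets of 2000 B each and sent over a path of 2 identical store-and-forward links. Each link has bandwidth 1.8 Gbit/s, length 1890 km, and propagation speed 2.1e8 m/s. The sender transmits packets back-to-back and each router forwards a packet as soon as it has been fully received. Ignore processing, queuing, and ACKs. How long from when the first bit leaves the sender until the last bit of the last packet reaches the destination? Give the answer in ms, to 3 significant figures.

Per-hop transmission t_tx = L/R = 16000/1800000000 = 0.00888889 ms.
Per-hop propagation t_prop = 1890000/210000000 = 9 ms.
Pipeline fill: first packet needs 2·t_tx to clear all hops; remaining 124 packets each add one t_tx.
Total = (2+125-1)·t_tx + 2·t_prop = 126·0.00888889 + 2·9 = 19.1 ms.

19.1 ms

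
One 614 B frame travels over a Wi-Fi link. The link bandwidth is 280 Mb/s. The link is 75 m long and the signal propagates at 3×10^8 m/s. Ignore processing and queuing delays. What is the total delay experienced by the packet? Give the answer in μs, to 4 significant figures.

L = 614 × 8 = 4912 bits.
Transmission delay = L/R = 4912 / 280000000 = 17.5429 μs.
Propagation delay = d/s = 75 m / 300000000 m/s = 0.25 μs.
Total = 17.79 μs.

17.79 μs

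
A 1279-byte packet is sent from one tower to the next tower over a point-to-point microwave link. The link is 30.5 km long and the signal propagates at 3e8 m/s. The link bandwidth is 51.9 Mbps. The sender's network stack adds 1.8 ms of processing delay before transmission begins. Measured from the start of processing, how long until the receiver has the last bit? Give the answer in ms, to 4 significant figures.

2.099 ms

L = 1279 × 8 = 10232 bits.
Transmission delay = L/R = 10232 / 51900000 = 0.197148 ms.
Propagation delay = d/s = 30500 m / 300000000 m/s = 0.101667 ms.
Plus processing delay 1.8 ms = 1.8 ms.
Total = 2.099 ms.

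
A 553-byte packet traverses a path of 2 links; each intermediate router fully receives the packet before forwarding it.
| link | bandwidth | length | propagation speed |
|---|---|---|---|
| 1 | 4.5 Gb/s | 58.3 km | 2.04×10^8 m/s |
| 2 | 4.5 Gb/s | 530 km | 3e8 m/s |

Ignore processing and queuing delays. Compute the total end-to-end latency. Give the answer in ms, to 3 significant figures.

L = 553 × 8 = 4424 bits.
Transmission delay per hop = L/R = 4424/4500000000 = 0.000983111 ms; 2 hops → 0.00196622 ms.
Propagation delays (d/s per hop): 0.285784, 1.76667 ms; sum = 2.05245 ms.
End-to-end = 2.05 ms.

2.05 ms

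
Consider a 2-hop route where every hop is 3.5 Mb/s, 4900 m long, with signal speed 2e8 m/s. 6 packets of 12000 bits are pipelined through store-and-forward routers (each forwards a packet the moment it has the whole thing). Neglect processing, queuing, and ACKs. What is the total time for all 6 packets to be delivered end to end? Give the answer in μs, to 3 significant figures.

24000 μs

Per-hop transmission t_tx = L/R = 12000/3500000 = 3428.57 μs.
Per-hop propagation t_prop = 4900/200000000 = 24.5 μs.
Pipeline fill: first packet needs 2·t_tx to clear all hops; remaining 5 packets each add one t_tx.
Total = (2+6-1)·t_tx + 2·t_prop = 7·3428.57 + 2·24.5 = 24000 μs.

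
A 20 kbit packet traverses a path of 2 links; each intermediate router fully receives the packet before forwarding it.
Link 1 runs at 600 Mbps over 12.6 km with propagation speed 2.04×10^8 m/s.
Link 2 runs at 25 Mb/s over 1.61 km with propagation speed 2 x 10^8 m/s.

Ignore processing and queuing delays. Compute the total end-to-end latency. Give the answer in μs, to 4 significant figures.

903.1 μs

L = 20000 bits.
Transmission delays (L/R per hop): 33.3333, 800 μs; sum = 833.333 μs.
Propagation delays (d/s per hop): 61.7647, 8.05 μs; sum = 69.8147 μs.
End-to-end = 903.1 μs.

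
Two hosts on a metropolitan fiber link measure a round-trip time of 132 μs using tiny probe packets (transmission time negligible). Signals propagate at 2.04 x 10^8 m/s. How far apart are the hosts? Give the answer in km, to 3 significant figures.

One-way propagation = RTT/2 = 66 μs.
d = s × t = 204000000 × 6.6e-05 = 13.5 km.

13.5 km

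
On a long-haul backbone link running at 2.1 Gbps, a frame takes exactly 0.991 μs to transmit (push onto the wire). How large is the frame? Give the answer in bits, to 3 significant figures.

2080 bits

L = R × t_tx = 2100000000 b/s × 9.91e-07 s = 2081.1 bits.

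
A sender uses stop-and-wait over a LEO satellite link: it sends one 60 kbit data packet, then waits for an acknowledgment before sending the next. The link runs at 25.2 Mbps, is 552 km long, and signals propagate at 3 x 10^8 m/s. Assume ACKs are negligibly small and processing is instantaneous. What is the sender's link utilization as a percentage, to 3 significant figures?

39.3 %

t_tx = L/R = 60000/25200000 = 0.00238095 s.
t_prop = 552000/300000000 = 0.00184 s; RTT = 0.00368 s.
Cycle = t_tx + RTT = 0.00606095 s.
Utilization = t_tx / cycle = 0.00238095/0.00606095 = 39.3 %.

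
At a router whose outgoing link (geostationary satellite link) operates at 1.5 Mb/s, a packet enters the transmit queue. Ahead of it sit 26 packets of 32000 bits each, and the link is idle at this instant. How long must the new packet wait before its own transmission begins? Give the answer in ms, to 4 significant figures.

554.7 ms

Each queued packet: L/R = 32000/1500000 = 21.3333 ms.
26 queued → 554.667 ms.
Queuing delay = 554.7 ms.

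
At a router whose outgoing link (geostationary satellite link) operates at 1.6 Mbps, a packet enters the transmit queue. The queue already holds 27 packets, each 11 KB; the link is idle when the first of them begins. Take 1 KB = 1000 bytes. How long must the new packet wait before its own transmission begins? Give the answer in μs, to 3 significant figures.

1490000 μs

Each queued packet: L/R = 88000/1600000 = 55000 μs.
27 queued → 1485000 μs.
Queuing delay = 1490000 μs.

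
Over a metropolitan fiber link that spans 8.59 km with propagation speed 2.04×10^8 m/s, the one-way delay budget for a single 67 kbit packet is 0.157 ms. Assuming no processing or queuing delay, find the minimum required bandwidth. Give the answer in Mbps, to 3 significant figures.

583 Mbps

Propagation delay = 8590 / 204000000 = 0.0421078 ms.
Transmission budget = 0.157 − 0.0421078 = 0.114892 ms.
R ≥ L / t_tx = 67000 bits / 0.000114892 s = 583 Mbps.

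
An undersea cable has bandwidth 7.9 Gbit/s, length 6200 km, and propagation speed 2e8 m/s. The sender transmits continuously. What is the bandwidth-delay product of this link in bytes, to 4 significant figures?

Propagation delay = 6200000 / 200000000 = 0.031 s.
BDP = R × t_prop = 7900000000 × 0.031 = 244900000 bits.
In bytes: 244900000/8 = 30610000 bytes.

30610000 bytes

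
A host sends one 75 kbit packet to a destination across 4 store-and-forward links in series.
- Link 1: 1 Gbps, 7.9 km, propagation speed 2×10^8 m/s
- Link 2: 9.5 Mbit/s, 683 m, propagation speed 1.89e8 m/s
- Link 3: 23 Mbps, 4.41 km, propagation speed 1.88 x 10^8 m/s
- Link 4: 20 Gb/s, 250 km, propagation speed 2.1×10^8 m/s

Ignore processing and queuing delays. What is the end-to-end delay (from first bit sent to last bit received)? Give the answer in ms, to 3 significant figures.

L = 75000 bits.
Transmission delays (L/R per hop): 0.075, 7.89474, 3.26087, 0.00375 ms; sum = 11.2344 ms.
Propagation delays (d/s per hop): 0.0395, 0.00361376, 0.0234574, 1.19048 ms; sum = 1.25705 ms.
End-to-end = 12.5 ms.

12.5 ms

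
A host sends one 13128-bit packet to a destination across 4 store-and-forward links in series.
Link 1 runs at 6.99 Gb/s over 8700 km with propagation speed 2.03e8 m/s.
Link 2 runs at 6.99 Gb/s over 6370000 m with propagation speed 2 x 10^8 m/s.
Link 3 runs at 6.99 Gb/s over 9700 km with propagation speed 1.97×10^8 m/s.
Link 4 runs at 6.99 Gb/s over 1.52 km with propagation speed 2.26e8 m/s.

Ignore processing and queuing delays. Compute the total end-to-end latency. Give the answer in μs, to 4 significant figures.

124000 μs

Transmission delay per hop = L/R = 13128/6990000000 = 1.87811 μs; 4 hops → 7.51245 μs.
Propagation delays (d/s per hop): 42857.1, 31850, 49238.6, 6.72566 μs; sum = 123952 μs.
End-to-end = 124000 μs.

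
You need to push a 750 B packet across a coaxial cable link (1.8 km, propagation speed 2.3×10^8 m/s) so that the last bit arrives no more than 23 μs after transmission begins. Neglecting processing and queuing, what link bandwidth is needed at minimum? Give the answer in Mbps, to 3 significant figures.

395 Mbps

L = 6000 bits.
Propagation delay = 1800 / 2.3e+08 = 7.82609 μs.
Transmission budget = 23 − 7.82609 = 15.1739 μs.
R ≥ L / t_tx = 6000 bits / 1.51739e-05 s = 395 Mbps.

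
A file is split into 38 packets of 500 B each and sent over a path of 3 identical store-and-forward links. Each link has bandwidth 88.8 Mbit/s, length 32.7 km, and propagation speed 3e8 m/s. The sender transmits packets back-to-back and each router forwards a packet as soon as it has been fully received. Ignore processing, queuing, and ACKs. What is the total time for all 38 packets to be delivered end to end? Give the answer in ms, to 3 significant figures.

2.13 ms

Per-hop transmission t_tx = L/R = 4000/88800000 = 0.045045 ms.
Per-hop propagation t_prop = 32700/300000000 = 0.109 ms.
Pipeline fill: first packet needs 3·t_tx to clear all hops; remaining 37 packets each add one t_tx.
Total = (3+38-1)·t_tx + 3·t_prop = 40·0.045045 + 3·0.109 = 2.13 ms.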